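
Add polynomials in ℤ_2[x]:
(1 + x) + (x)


Add coefficients mod 2:
x^0: 1 + 0 = 1 (mod 2)
x^1: 1 + 1 = 0 (mod 2)
Result: 1

f + g = 1


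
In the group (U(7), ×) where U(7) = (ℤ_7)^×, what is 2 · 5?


Operation: multiplication mod 7
2 · 5 = (a × b) mod 7 with a = 2, b = 5

2 · 5 = 3


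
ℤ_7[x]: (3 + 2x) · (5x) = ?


Expand and collect like terms; reduce coefficients mod 7:
x^0: 3·0 = 0 ≡ 0 (mod 7)
x^1: 3·5 + 2·0 = 15 ≡ 1 (mod 7)
x^2: 2·5 = 10 ≡ 3 (mod 7)
Result: x + 3x^2

f · g = x + 3x^2


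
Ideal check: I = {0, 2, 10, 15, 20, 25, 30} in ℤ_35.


Check ideal conditions for I = {0, 2, 10, 15, 20, 25, 30} in ℤ_35:
(1) I is an additive subgroup? No
(2) For r ∈ ℤ_35 and a ∈ I: r·a ∈ I? No  [counterexample: r=2, a=2, r·a mod 35 = 4 ∉ I]

No, I is not an ideal of ℤ_35


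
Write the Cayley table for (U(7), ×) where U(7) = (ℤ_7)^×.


Elements: {1, 2, 3, 4, 5, 6}
Operation: multiplication mod 7
Entry (a, b) = (a × b) mod 7

Cayley table:
  | 1 | 2 | 3 | 4 | 5 | 6
1 | 1 | 2 | 3 | 4 | 5 | 6
2 | 2 | 4 | 6 | 1 | 3 | 5
3 | 3 | 6 | 2 | 5 | 1 | 4
4 | 4 | 1 | 5 | 2 | 6 | 3
5 | 5 | 3 | 1 | 6 | 4 | 2
6 | 6 | 5 | 4 | 3 | 2 | 1


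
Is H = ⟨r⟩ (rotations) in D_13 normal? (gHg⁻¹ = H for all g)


H = ⟨r⟩ (rotations) in D_13
The rotation subgroup ⟨r⟩ has index 2 in D_13, so it is normal

Yes, normal subgroup


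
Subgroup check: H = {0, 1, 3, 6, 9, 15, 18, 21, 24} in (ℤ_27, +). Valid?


Subgroup test for H = {0, 1, 3, 6, 9, 15, 18, 21, 24} in (ℤ_27, +):
(1) 0 ∈ H? Yes
(2) Closure: for all a,b ∈ H, (a+b) mod 27 ∈ H? No  [counterexample: 1 + 1 = 2 ∉ H]
(3) Inverses: for all a ∈ H, -a mod 27 ∈ H? No

No, H is not a subgroup of ℤ_27


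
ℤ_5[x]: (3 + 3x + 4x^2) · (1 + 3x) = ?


Expand and collect like terms; reduce coefficients mod 5:
x^0: 3·1 = 3 ≡ 3 (mod 5)
x^1: 3·3 + 3·1 = 12 ≡ 2 (mod 5)
x^2: 3·3 + 4·1 = 13 ≡ 3 (mod 5)
x^3: 4·3 = 12 ≡ 2 (mod 5)
Result: 3 + 2x + 3x^2 + 2x^3

f · g = 3 + 2x + 3x^2 + 2x^3


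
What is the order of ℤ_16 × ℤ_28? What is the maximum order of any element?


|ℤ_16 × ℤ_28| = 16 × 28 = 448
Max element order = lcm(16,28) = 112
Cyclic? No (gcd=4)

|ℤ_16×ℤ_28| = 448, max element order = 112


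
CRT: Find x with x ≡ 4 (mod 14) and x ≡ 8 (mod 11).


m₁ = 14, m₂ = 11, gcd = 1, so CRT applies. M = m₁·m₂ = 154
Let M₁ = M/m₁ = 11, M₂ = M/m₂ = 14
Find y₁ ≡ M₁⁻¹ (mod m₁): 11⁻¹ ≡ 9 (mod 14)
Find y₂ ≡ M₂⁻¹ (mod m₂): 14⁻¹ ≡ 4 (mod 11)
x = a₁·M₁·y₁ + a₂·M₂·y₂ = 4·11·9 + 8·14·4 = 844
Reduce mod 154: x ≡ 74
Check: 74 mod 14 = 4 ✓, 74 mod 11 = 8 ✓

x ≡ 74 (mod 154)


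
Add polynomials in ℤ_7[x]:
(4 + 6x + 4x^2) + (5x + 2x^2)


Add coefficients mod 7:
x^0: 4 + 0 = 4 (mod 7)
x^1: 6 + 5 = 4 (mod 7)
x^2: 4 + 2 = 6 (mod 7)
Result: 4 + 4x + 6x^2

f + g = 4 + 4x + 6x^2


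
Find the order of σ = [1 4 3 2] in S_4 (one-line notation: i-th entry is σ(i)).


Cycle decomposition: (2 4)
Cycle lengths: 2
Order = lcm(2) = 2

ord(σ) = 2


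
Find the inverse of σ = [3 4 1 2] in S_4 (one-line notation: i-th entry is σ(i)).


To find σ⁻¹, swap domain and range:
σ(1) = 3 → σ⁻¹(3) = 1
σ(2) = 4 → σ⁻¹(4) = 2
σ(3) = 1 → σ⁻¹(1) = 3
σ(4) = 2 → σ⁻¹(2) = 4

σ⁻¹ = [3 4 1 2]


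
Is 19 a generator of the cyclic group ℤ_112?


g generates ℤ_n iff gcd(g, n) = 1
gcd(19, 112) = 1
Since gcd = 1, 19 is a generator.

Yes, 19 generates ℤ_112


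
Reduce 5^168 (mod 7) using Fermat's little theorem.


Fermat's little theorem: if p is prime and gcd(a,p)=1, then a^(p-1) ≡ 1 (mod p)
p = 7 is prime, gcd(5,7) = 1
Reduce exponent: 168 mod 6 = 0
So 5^168 ≡ 5^0 (mod 7)
5^0 = 1

5^168 ≡ 1 (mod 7)


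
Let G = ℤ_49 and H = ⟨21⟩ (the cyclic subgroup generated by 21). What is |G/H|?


|⟨21⟩| = n / gcd(21, 49) = 49 / 7 = 7
H is normal (ℤ_49 is abelian).
|G/H| = |G| / |H| = 49 / 7 = 7

|G/H| = 7


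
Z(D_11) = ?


Z(G) = {g ∈ G | gx = xg for all x ∈ G}
For odd n, Z(D_n) = {e}: no nontrivial rotation commutes with all reflections

Z(D_11) = {e}


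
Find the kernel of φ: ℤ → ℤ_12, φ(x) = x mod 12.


Kernel = preimage of identity
ker(φ) = {x ∈ ℤ : x ≡ 0 (mod 12)} = 12ℤ = {0, ±12, ±24, ...}

ker(φ) = 12ℤ


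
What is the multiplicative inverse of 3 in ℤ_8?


Use the extended Euclidean algorithm to write 1 = 3·s + 8·t; then s mod 8 is the inverse.
Euclidean algorithm:
  3 = 0·8 + 3
  8 = 2·3 + 2
  3 = 1·2 + 1
  2 = 2·1 + 0
gcd(3,8) = 1
Back-substitution gives: 3·(3) + 8·(-1) = 1
So 3⁻¹ ≡ 3 ≡ 3 (mod 8)
Check: 3 × 3 = 9 ≡ 1 (mod 8) ✓

3⁻¹ ≡ 3 (mod 8)


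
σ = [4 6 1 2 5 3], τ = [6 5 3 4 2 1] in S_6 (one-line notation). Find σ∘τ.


σ∘τ: apply τ first, then σ
1 →τ 6 →σ 3
2 →τ 5 →σ 5
3 →τ 3 →σ 1
4 →τ 4 →σ 2
5 →τ 2 →σ 6
6 →τ 1 →σ 4

σ∘τ = [3 5 1 2 6 4]


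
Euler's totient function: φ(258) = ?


Factor n: 258 = 2 × 3 × 43
φ(n) = n · ∏(1 - 1/p) over distinct primes p | n
φ(258) = 258 · (1 - 1/2) · (1 - 1/3) · (1 - 1/43) = 84

φ(258) = 84


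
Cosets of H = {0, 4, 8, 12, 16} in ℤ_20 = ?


H = {0, 4, 8, 12, 16}, |H| = 5
Number of cosets = |G|/|H| = 20/5 = 4
0 + H = {0, 4, 8, 12, 16}
1 + H = {1, 5, 9, 13, 17}
2 + H = {2, 6, 10, 14, 18}
3 + H = {3, 7, 11, 15, 19}

Cosets: 0+H={0,4,8,12,16}; 1+H={1,5,9,13,17}; 2+H={2,6,10,14,18}; 3+H={3,7,11,15,19}


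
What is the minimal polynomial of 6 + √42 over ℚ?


Let α = 6 + √42. Then α - 6 = √42, so (α - 6)² = 42, giving α² - 12α - 6 = 0. Degree 2 and α ∉ ℚ, so this is the minimal polynomial.

Minimal polynomial: x² - 12x - 6


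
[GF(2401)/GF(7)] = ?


GF(2401) = GF(7^4), so the extension degree is 4

[GF(2401)/GF(7)] = 4


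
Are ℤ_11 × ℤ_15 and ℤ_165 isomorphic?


Comparing ℤ_11 × ℤ_15 and ℤ_165:
gcd(11,15) = 1, so ℤ_11 × ℤ_15 ≅ ℤ_165 (CRT)

Yes, ℤ_11 × ℤ_15 ≅ ℤ_165


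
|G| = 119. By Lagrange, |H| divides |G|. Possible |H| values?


Lagrange's theorem: |H| divides |G|
|G| = 119
Divisors of 119: 1, 7, 17, 119

Possible subgroup orders: {1, 7, 17, 119}


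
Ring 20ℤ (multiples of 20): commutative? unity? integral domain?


20ℤ is a commutative ring under +,× but has no multiplicative identity (1 ∉ 20ℤ); it has no zero divisors, but without unity it is not an integral domain
Commutative: Yes
Integral domain: No
Has unity: No

20ℤ (multiples of 20): Commutative=Yes, Unity=No


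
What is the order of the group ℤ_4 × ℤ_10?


|A × B| = |A| · |B|
|ℤ_4 × ℤ_10| = 4 × 10 = 40

|ℤ_4 × ℤ_10| = 40


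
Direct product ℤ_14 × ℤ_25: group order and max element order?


|ℤ_14 × ℤ_25| = 14 × 25 = 350
Max element order = lcm(14,25) = 350
Cyclic? Yes (gcd=1)

|ℤ_14×ℤ_25| = 350, max element order = 350


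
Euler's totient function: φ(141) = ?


Factor n: 141 = 3 × 47
φ(n) = n · ∏(1 - 1/p) over distinct primes p | n
φ(141) = 141 · (1 - 1/3) · (1 - 1/47) = 92

φ(141) = 92


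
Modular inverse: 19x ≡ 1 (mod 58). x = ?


Use the extended Euclidean algorithm to write 1 = 19·s + 58·t; then s mod 58 is the inverse.
Euclidean algorithm:
  19 = 0·58 + 19
  58 = 3·19 + 1
  19 = 19·1 + 0
gcd(19,58) = 1
Back-substitution gives: 19·(-3) + 58·(1) = 1
So 19⁻¹ ≡ -3 ≡ 55 (mod 58)
Check: 19 × 55 = 1045 ≡ 1 (mod 58) ✓

19⁻¹ ≡ 55 (mod 58)


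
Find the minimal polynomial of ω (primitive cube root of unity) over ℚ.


ω satisfies x² + x + 1 = 0 (the cyclotomic polynomial Φ₃)

Minimal polynomial: x² + x + 1


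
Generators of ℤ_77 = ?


g generates ℤ_n iff gcd(g,n) = 1
Prime factors of 77: 7, 11
Generators are g ∈ {1,...,76} not divisible by any of these primes.
Generators: {1, 2, 3, 4, 5, 6, 8, 9, 10, 12, 13, 15, 16, 17, 18, 19, 20, 23, 24, 25, 26, 27, 29, 30, 31, 32, 34, 36, 37, 38, 39, 40, 41, 43, 45, 46, 47, 48, 50, 51, 52, 53, 54, 57, 58, 59, 60, 61, 62, 64, 65, 67, 68, 69, 71, 72, 73, 74, 75, 76}
Number of generators = φ(77) = 60

Generators of ℤ_77 = {1, 2, 3, 4, 5, 6, 8, 9, 10, 12, 13, 15, 16, 17, 18, 19, 20, 23, 24, 25, 26, 27, 29, 30, 31, 32, 34, 36, 37, 38, 39, 40, 41, 43, 45, 46, 47, 48, 50, 51, 52, 53, 54, 57, 58, 59, 60, 61, 62, 64, 65, 67, 68, 69, 71, 72, 73, 74, 75, 76}


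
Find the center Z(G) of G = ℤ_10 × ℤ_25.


Z(G) = {g ∈ G | gx = xg for all x ∈ G}
Direct product of abelian groups is abelian, so Z(G) = G

Z(ℤ_10 × ℤ_25) = ℤ_10 × ℤ_25


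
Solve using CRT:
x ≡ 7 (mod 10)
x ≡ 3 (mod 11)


m₁ = 10, m₂ = 11, gcd = 1, so CRT applies. M = m₁·m₂ = 110
Let M₁ = M/m₁ = 11, M₂ = M/m₂ = 10
Find y₁ ≡ M₁⁻¹ (mod m₁): 11⁻¹ ≡ 1 (mod 10)
Find y₂ ≡ M₂⁻¹ (mod m₂): 10⁻¹ ≡ 10 (mod 11)
x = a₁·M₁·y₁ + a₂·M₂·y₂ = 7·11·1 + 3·10·10 = 377
Reduce mod 110: x ≡ 47
Check: 47 mod 10 = 7 ✓, 47 mod 11 = 3 ✓

x ≡ 47 (mod 110)


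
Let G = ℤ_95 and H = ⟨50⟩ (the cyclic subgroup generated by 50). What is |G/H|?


|⟨50⟩| = n / gcd(50, 95) = 95 / 5 = 19
H is normal (ℤ_95 is abelian).
|G/H| = |G| / |H| = 95 / 19 = 5

|G/H| = 5


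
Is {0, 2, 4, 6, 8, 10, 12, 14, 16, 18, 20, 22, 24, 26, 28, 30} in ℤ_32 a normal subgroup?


H = {0, 2, 4, 6, 8, 10, 12, 14, 16, 18, 20, 22, 24, 26, 28, 30} in ℤ_32
ℤ_32 is abelian; every subgroup of an abelian group is normal

Yes, normal subgroup


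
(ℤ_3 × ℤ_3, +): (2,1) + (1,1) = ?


Operation: componentwise addition mod (3, 3)
(2,1) + (1,1) = ((a₁+b₁) mod 3, (a₂+b₂) mod 3) with a = (2,1), b = (1,1)

(2,1) + (1,1) = (0,2)


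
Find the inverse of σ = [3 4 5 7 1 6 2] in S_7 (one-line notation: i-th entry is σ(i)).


To find σ⁻¹, swap domain and range:
σ(1) = 3 → σ⁻¹(3) = 1
σ(2) = 4 → σ⁻¹(4) = 2
σ(3) = 5 → σ⁻¹(5) = 3
σ(4) = 7 → σ⁻¹(7) = 4
σ(5) = 1 → σ⁻¹(1) = 5
σ(6) = 6 → σ⁻¹(6) = 6
σ(7) = 2 → σ⁻¹(2) = 7

σ⁻¹ = [5 7 1 2 3 6 4]


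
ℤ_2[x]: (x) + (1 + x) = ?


Add coefficients mod 2:
x^0: 0 + 1 = 1 (mod 2)
x^1: 1 + 1 = 0 (mod 2)
Result: 1

f + g = 1


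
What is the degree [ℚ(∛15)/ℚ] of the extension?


∛15 has minimal polynomial x³ - 15 (irreducible over ℚ since 15 is not a perfect cube)

[ℚ(∛15)/ℚ] = 3


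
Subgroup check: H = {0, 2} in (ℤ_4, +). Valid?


Subgroup test for H = {0, 2} in (ℤ_4, +):
(1) 0 ∈ H? Yes
(2) Closure: for all a,b ∈ H, (a+b) mod 4 ∈ H? Yes
(3) Inverses: for all a ∈ H, -a mod 4 ∈ H? Yes

Yes, H is a subgroup of ℤ_4


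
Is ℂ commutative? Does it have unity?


ℂ is a field: commutative, has unity, every nonzero element is a unit (hence an integral domain)
Commutative: Yes
Integral domain: Yes
Has unity: Yes

ℂ: Commutative=Yes, Unity=Yes


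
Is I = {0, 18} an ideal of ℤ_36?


Check ideal conditions for I = {0, 18} in ℤ_36:
(1) I is an additive subgroup? Yes
(2) For r ∈ ℤ_36 and a ∈ I: r·a ∈ I? Yes

Yes, I is an ideal of ℤ_36


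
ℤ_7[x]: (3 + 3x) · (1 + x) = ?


Expand and collect like terms; reduce coefficients mod 7:
x^0: 3·1 = 3 ≡ 3 (mod 7)
x^1: 3·1 + 3·1 = 6 ≡ 6 (mod 7)
x^2: 3·1 = 3 ≡ 3 (mod 7)
Result: 3 + 6x + 3x^2

f · g = 3 + 6x + 3x^2


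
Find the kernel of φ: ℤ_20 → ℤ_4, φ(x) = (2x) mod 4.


Kernel = preimage of identity
ker(φ) = {x ∈ ℤ_20 : 2x ≡ 0 (mod 4)}. Since 4 | 20, φ is well-defined. The kernel is the cyclic subgroup ⟨2⟩ of ℤ_20 (order 10), i.e. {0, 2, 4, 6, 8, 10, 12, 14, 16, 18}

ker(φ) = {0, 2, 4, 6, 8, 10, 12, 14, 16, 18}


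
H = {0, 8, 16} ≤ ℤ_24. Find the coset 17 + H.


17 + H = {17 + h (mod 24) : h ∈ H}
17+0=17, 17+8=1, 17+16=9
17 + H = {1, 9, 17} = 1 + H

17 + H = {1, 9, 17}


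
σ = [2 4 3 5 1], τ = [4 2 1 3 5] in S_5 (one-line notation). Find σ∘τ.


σ∘τ: apply τ first, then σ
1 →τ 4 →σ 5
2 →τ 2 →σ 4
3 →τ 1 →σ 2
4 →τ 3 →σ 3
5 →τ 5 →σ 1

σ∘τ = [5 4 2 3 1]


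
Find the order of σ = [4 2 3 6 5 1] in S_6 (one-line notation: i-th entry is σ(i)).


Cycle decomposition: (1 4 6)
Cycle lengths: 3
Order = lcm(3) = 3

ord(σ) = 3


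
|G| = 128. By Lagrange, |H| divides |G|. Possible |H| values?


Lagrange's theorem: |H| divides |G|
|G| = 128
Divisors of 128: 1, 2, 4, 8, 16, 32, 64, 128

Possible subgroup orders: {1, 2, 4, 8, 16, 32, 64, 128}


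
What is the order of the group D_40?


|D_n| = 2n (n rotations and n reflections)
|D_40| = 2×40 = 80

|D_40| = 80


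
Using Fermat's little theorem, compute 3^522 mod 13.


Fermat's little theorem: if p is prime and gcd(a,p)=1, then a^(p-1) ≡ 1 (mod p)
p = 13 is prime, gcd(3,13) = 1
Reduce exponent: 522 mod 12 = 6
So 3^522 ≡ 3^6 (mod 13)
3^6 mod 13 = 1

3^522 ≡ 1 (mod 13)


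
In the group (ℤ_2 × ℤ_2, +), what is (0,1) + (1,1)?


Operation: componentwise addition mod (2, 2)
(0,1) + (1,1) = ((a₁+b₁) mod 2, (a₂+b₂) mod 2) with a = (0,1), b = (1,1)

(0,1) + (1,1) = (1,0)


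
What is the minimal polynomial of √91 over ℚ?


√91 satisfies x² - 91 = 0, irreducible over ℚ since 91 is squarefree

Minimal polynomial: x² - 91


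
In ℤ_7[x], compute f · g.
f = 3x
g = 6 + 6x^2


Expand and collect like terms; reduce coefficients mod 7:
x^0: 0·6 = 0 ≡ 0 (mod 7)
x^1: 0·0 + 3·6 = 18 ≡ 4 (mod 7)
x^2: 0·6 + 3·0 = 0 ≡ 0 (mod 7)
x^3: 3·6 = 18 ≡ 4 (mod 7)
Result: 4x + 4x^3

f · g = 4x + 4x^3


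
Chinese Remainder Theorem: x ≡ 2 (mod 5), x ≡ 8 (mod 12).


m₁ = 5, m₂ = 12, gcd = 1, so CRT applies. M = m₁·m₂ = 60
Let M₁ = M/m₁ = 12, M₂ = M/m₂ = 5
Find y₁ ≡ M₁⁻¹ (mod m₁): 12⁻¹ ≡ 3 (mod 5)
Find y₂ ≡ M₂⁻¹ (mod m₂): 5⁻¹ ≡ 5 (mod 12)
x = a₁·M₁·y₁ + a₂·M₂·y₂ = 2·12·3 + 8·5·5 = 272
Reduce mod 60: x ≡ 32
Check: 32 mod 5 = 2 ✓, 32 mod 12 = 8 ✓

x ≡ 32 (mod 60)


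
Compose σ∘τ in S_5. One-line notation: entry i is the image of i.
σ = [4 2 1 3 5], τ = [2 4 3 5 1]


σ∘τ: apply τ first, then σ
1 →τ 2 →σ 2
2 →τ 4 →σ 3
3 →τ 3 →σ 1
4 →τ 5 →σ 5
5 →τ 1 →σ 4

σ∘τ = [2 3 1 5 4]


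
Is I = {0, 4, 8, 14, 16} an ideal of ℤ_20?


Check ideal conditions for I = {0, 4, 8, 14, 16} in ℤ_20:
(1) I is an additive subgroup? No
(2) For r ∈ ℤ_20 and a ∈ I: r·a ∈ I? No  [counterexample: r=2, a=16, r·a mod 20 = 12 ∉ I]

No, I is not an ideal of ℤ_20


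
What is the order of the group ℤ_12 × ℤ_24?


|A × B| = |A| · |B|
|ℤ_12 × ℤ_24| = 12 × 24 = 288

|ℤ_12 × ℤ_24| = 288


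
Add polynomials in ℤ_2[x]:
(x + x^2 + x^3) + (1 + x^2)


Add coefficients mod 2:
x^0: 0 + 1 = 1 (mod 2)
x^1: 1 + 0 = 1 (mod 2)
x^2: 1 + 1 = 0 (mod 2)
x^3: 1 + 0 = 1 (mod 2)
Result: 1 + x + x^3

f + g = 1 + x + x^3


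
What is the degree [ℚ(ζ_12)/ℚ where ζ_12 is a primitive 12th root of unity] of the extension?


[ℚ(ζ_n):ℚ] = deg Φ_n(x) = φ(n). Here φ(12) = 4

[ℚ(ζ_12)/ℚ where ζ_12 is a primitive 12th root of unity] = 4


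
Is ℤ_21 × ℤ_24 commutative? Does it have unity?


Direct product ring; commutative with unity (1,1); but (1,0)·(0,1) = (0,0) gives zero divisors, so not an integral domain
Commutative: Yes
Integral domain: No
Has unity: Yes

ℤ_21 × ℤ_24: Commutative=Yes, Unity=Yes


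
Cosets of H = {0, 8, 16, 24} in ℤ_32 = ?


H = {0, 8, 16, 24}, |H| = 4
Number of cosets = |G|/|H| = 32/4 = 8
0 + H = {0, 8, 16, 24}
1 + H = {1, 9, 17, 25}
2 + H = {2, 10, 18, 26}
3 + H = {3, 11, 19, 27}
4 + H = {4, 12, 20, 28}
5 + H = {5, 13, 21, 29}
6 + H = {6, 14, 22, 30}
7 + H = {7, 15, 23, 31}

Cosets: 0+H={0,8,16,24}; 1+H={1,9,17,25}; 2+H={2,10,18,26}; 3+H={3,11,19,27}; 4+H={4,12,20,28}; 5+H={5,13,21,29}; 6+H={6,14,22,30}; 7+H={7,15,23,31}


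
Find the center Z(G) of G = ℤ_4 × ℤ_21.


Z(G) = {g ∈ G | gx = xg for all x ∈ G}
Direct product of abelian groups is abelian, so Z(G) = G

Z(ℤ_4 × ℤ_21) = ℤ_4 × ℤ_21


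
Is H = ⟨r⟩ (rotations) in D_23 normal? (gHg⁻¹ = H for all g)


H = ⟨r⟩ (rotations) in D_23
The rotation subgroup ⟨r⟩ has index 2 in D_23, so it is normal

Yes, normal subgroup


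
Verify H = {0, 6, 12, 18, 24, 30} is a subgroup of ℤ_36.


Subgroup test for H = {0, 6, 12, 18, 24, 30} in (ℤ_36, +):
(1) 0 ∈ H? Yes
(2) Closure: for all a,b ∈ H, (a+b) mod 36 ∈ H? Yes
(3) Inverses: for all a ∈ H, -a mod 36 ∈ H? Yes

Yes, H is a subgroup of ℤ_36


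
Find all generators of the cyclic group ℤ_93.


g generates ℤ_n iff gcd(g,n) = 1
Prime factors of 93: 3, 31
Generators are g ∈ {1,...,92} not divisible by any of these primes.
Generators: {1, 2, 4, 5, 7, 8, 10, 11, 13, 14, 16, 17, 19, 20, 22, 23, 25, 26, 28, 29, 32, 34, 35, 37, 38, 40, 41, 43, 44, 46, 47, 49, 50, 52, 53, 55, 56, 58, 59, 61, 64, 65, 67, 68, 70, 71, 73, 74, 76, 77, 79, 80, 82, 83, 85, 86, 88, 89, 91, 92}
Number of generators = φ(93) = 60

Generators of ℤ_93 = {1, 2, 4, 5, 7, 8, 10, 11, 13, 14, 16, 17, 19, 20, 22, 23, 25, 26, 28, 29, 32, 34, 35, 37, 38, 40, 41, 43, 44, 46, 47, 49, 50, 52, 53, 55, 56, 58, 59, 61, 64, 65, 67, 68, 70, 71, 73, 74, 76, 77, 79, 80, 82, 83, 85, 86, 88, 89, 91, 92}


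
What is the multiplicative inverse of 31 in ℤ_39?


Use the extended Euclidean algorithm to write 1 = 31·s + 39·t; then s mod 39 is the inverse.
Euclidean algorithm:
  31 = 0·39 + 31
  39 = 1·31 + 8
  31 = 3·8 + 7
  8 = 1·7 + 1
  7 = 7·1 + 0
gcd(31,39) = 1
Back-substitution gives: 31·(-5) + 39·(4) = 1
So 31⁻¹ ≡ -5 ≡ 34 (mod 39)
Check: 31 × 34 = 1054 ≡ 1 (mod 39) ✓

31⁻¹ ≡ 34 (mod 39)


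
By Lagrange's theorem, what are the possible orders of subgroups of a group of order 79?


Lagrange's theorem: |H| divides |G|
|G| = 79
Divisors of 79: 1, 79

Possible subgroup orders: {1, 79}


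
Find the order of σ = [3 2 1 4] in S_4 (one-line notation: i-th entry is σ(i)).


Cycle decomposition: (1 3)
Cycle lengths: 2
Order = lcm(2) = 2

ord(σ) = 2


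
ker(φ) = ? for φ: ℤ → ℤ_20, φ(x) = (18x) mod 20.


Kernel = preimage of identity
ker(φ) = {x ∈ ℤ : 18x ≡ 0 (mod 20)}. gcd(18,20) = 2, so 18x ≡ 0 (mod 20) ⟺ x ≡ 0 (mod 20/2 = 10). Hence ker(φ) = 10ℤ

ker(φ) = 10ℤ


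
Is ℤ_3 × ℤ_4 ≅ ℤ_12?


Comparing ℤ_3 × ℤ_4 and ℤ_12:
gcd(3,4) = 1, so ℤ_3 × ℤ_4 ≅ ℤ_12 (CRT)

Yes, ℤ_3 × ℤ_4 ≅ ℤ_12


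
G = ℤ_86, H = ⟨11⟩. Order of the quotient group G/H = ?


|⟨11⟩| = n / gcd(11, 86) = 86 / 1 = 86
H is normal (ℤ_86 is abelian).
|G/H| = |G| / |H| = 86 / 86 = 1

|G/H| = 1


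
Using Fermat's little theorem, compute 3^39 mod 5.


Fermat's little theorem: if p is prime and gcd(a,p)=1, then a^(p-1) ≡ 1 (mod p)
p = 5 is prime, gcd(3,5) = 1
Reduce exponent: 39 mod 4 = 3
So 3^39 ≡ 3^3 (mod 5)
3^3 mod 5 = 2

3^39 ≡ 2 (mod 5)


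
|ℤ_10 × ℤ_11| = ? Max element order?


|ℤ_10 × ℤ_11| = 10 × 11 = 110
Max element order = lcm(10,11) = 110
Cyclic? Yes (gcd=1)

|ℤ_10×ℤ_11| = 110, max element order = 110


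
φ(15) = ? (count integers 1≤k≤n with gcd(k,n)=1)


φ(n) = count of k ∈ {1,...,n} with gcd(k,n)=1
Coprimes to 15: {1, 2, 4, 7, 8, 11, 13, 14}
Count: 8

φ(15) = 8


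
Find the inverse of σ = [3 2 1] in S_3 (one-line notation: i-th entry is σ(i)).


To find σ⁻¹, swap domain and range:
σ(1) = 3 → σ⁻¹(3) = 1
σ(2) = 2 → σ⁻¹(2) = 2
σ(3) = 1 → σ⁻¹(1) = 3

σ⁻¹ = [3 2 1]


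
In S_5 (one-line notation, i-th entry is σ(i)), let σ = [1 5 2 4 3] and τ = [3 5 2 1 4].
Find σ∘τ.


σ∘τ: apply τ first, then σ
1 →τ 3 →σ 2
2 →τ 5 →σ 3
3 →τ 2 →σ 5
4 →τ 1 →σ 1
5 →τ 4 →σ 4

σ∘τ = [2 3 5 1 4]


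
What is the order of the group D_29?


|D_n| = 2n (n rotations and n reflections)
|D_29| = 2×29 = 58

|D_29| = 58


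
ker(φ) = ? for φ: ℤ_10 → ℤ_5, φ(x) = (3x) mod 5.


Kernel = preimage of identity
ker(φ) = {x ∈ ℤ_10 : 3x ≡ 0 (mod 5)}. Since 5 | 10, φ is well-defined. The kernel is the cyclic subgroup ⟨5⟩ of ℤ_10 (order 2), i.e. {0, 5}

ker(φ) = {0, 5}


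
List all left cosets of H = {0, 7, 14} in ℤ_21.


H = {0, 7, 14}, |H| = 3
Number of cosets = |G|/|H| = 21/3 = 7
0 + H = {0, 7, 14}
1 + H = {1, 8, 15}
2 + H = {2, 9, 16}
3 + H = {3, 10, 17}
4 + H = {4, 11, 18}
5 + H = {5, 12, 19}
6 + H = {6, 13, 20}

Cosets: 0+H={0,7,14}; 1+H={1,8,15}; 2+H={2,9,16}; 3+H={3,10,17}; 4+H={4,11,18}; 5+H={5,12,19}; 6+H={6,13,20}


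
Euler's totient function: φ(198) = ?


Factor n: 198 = 2 × 3^2 × 11
φ(n) = n · ∏(1 - 1/p) over distinct primes p | n
φ(198) = 198 · (1 - 1/2) · (1 - 1/3) · (1 - 1/11) = 60

φ(198) = 60


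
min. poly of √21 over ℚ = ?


√21 satisfies x² - 21 = 0, irreducible over ℚ since 21 is squarefree

Minimal polynomial: x² - 21


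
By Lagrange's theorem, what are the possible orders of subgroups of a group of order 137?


Lagrange's theorem: |H| divides |G|
|G| = 137
Divisors of 137: 1, 137

Possible subgroup orders: {1, 137}


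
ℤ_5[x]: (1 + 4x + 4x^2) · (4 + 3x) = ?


Expand and collect like terms; reduce coefficients mod 5:
x^0: 1·4 = 4 ≡ 4 (mod 5)
x^1: 1·3 + 4·4 = 19 ≡ 4 (mod 5)
x^2: 4·3 + 4·4 = 28 ≡ 3 (mod 5)
x^3: 4·3 = 12 ≡ 2 (mod 5)
Result: 4 + 4x + 3x^2 + 2x^3

f · g = 4 + 4x + 3x^2 + 2x^3


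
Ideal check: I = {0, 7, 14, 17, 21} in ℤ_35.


Check ideal conditions for I = {0, 7, 14, 17, 21} in ℤ_35:
(1) I is an additive subgroup? No
(2) For r ∈ ℤ_35 and a ∈ I: r·a ∈ I? No  [counterexample: r=2, a=14, r·a mod 35 = 28 ∉ I]

No, I is not an ideal of ℤ_35


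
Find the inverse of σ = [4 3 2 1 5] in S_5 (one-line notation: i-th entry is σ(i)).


To find σ⁻¹, swap domain and range:
σ(1) = 4 → σ⁻¹(4) = 1
σ(2) = 3 → σ⁻¹(3) = 2
σ(3) = 2 → σ⁻¹(2) = 3
σ(4) = 1 → σ⁻¹(1) = 4
σ(5) = 5 → σ⁻¹(5) = 5

σ⁻¹ = [4 3 2 1 5]


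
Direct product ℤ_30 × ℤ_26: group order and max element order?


|ℤ_30 × ℤ_26| = 30 × 26 = 780
Max element order = lcm(30,26) = 390
Cyclic? No (gcd=2)

|ℤ_30×ℤ_26| = 780, max element order = 390


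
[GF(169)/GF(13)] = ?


GF(169) = GF(13^2), so the extension degree is 2

[GF(169)/GF(13)] = 2


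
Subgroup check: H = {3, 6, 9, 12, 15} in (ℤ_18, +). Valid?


Subgroup test for H = {3, 6, 9, 12, 15} in (ℤ_18, +):
(1) 0 ∈ H? No
(2) Closure: for all a,b ∈ H, (a+b) mod 18 ∈ H? No  [counterexample: 3 + 15 = 0 ∉ H]
(3) Inverses: for all a ∈ H, -a mod 18 ∈ H? Yes

No, H is not a subgroup of ℤ_18


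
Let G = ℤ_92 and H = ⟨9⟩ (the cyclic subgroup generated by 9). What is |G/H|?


|⟨9⟩| = n / gcd(9, 92) = 92 / 1 = 92
H is normal (ℤ_92 is abelian).
|G/H| = |G| / |H| = 92 / 92 = 1

|G/H| = 1


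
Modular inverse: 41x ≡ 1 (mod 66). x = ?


Use the extended Euclidean algorithm to write 1 = 41·s + 66·t; then s mod 66 is the inverse.
Euclidean algorithm:
  41 = 0·66 + 41
  66 = 1·41 + 25
  41 = 1·25 + 16
  25 = 1·16 + 9
  16 = 1·9 + 7
  9 = 1·7 + 2
  7 = 3·2 + 1
  2 = 2·1 + 0
gcd(41,66) = 1
Back-substitution gives: 41·(29) + 66·(-18) = 1
So 41⁻¹ ≡ 29 ≡ 29 (mod 66)
Check: 41 × 29 = 1189 ≡ 1 (mod 66) ✓

41⁻¹ ≡ 29 (mod 66)


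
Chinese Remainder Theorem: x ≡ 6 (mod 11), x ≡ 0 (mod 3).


m₁ = 11, m₂ = 3, gcd = 1, so CRT applies. M = m₁·m₂ = 33
Let M₁ = M/m₁ = 3, M₂ = M/m₂ = 11
Find y₁ ≡ M₁⁻¹ (mod m₁): 3⁻¹ ≡ 4 (mod 11)
Find y₂ ≡ M₂⁻¹ (mod m₂): 11⁻¹ ≡ 2 (mod 3)
x = a₁·M₁·y₁ + a₂·M₂·y₂ = 6·3·4 + 0·11·2 = 72
Reduce mod 33: x ≡ 6
Check: 6 mod 11 = 6 ✓, 6 mod 3 = 0 ✓

x ≡ 6 (mod 33)


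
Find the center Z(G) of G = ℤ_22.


Z(G) = {g ∈ G | gx = xg for all x ∈ G}
ℤ_22 is abelian, so Z(G) = G

Z(ℤ_22) = ℤ_22


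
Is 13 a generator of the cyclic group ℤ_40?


g generates ℤ_n iff gcd(g, n) = 1
gcd(13, 40) = 1
Since gcd = 1, 13 is a generator.

Yes, 13 generates ℤ_40


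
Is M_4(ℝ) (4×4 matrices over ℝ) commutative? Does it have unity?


Matrix multiplication is non-commutative for n ≥ 2; the identity matrix I is the unity; singular matrices give zero divisors, so not an integral domain
Commutative: No
Integral domain: No
Has unity: Yes

M_4(ℝ) (4×4 matrices over ℝ): Commutative=No, Unity=Yes


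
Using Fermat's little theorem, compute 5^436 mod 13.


Fermat's little theorem: if p is prime and gcd(a,p)=1, then a^(p-1) ≡ 1 (mod p)
p = 13 is prime, gcd(5,13) = 1
Reduce exponent: 436 mod 12 = 4
So 5^436 ≡ 5^4 (mod 13)
5^4 mod 13 = 1

5^436 ≡ 1 (mod 13)


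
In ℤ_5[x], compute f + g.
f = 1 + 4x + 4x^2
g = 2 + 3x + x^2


Add coefficients mod 5:
x^0: 1 + 2 = 3 (mod 5)
x^1: 4 + 3 = 2 (mod 5)
x^2: 4 + 1 = 0 (mod 5)
Result: 3 + 2x

f + g = 3 + 2x


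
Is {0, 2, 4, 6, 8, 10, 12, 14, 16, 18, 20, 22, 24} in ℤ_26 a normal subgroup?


H = {0, 2, 4, 6, 8, 10, 12, 14, 16, 18, 20, 22, 24} in ℤ_26
ℤ_26 is abelian; every subgroup of an abelian group is normal

Yes, normal subgroup


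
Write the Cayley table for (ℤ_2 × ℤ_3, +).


Elements: {(0,0), (0,1), (0,2), (1,0), (1,1), (1,2)}
Operation: componentwise addition mod (2, 3)
Entry (a, b) = ((a₁+b₁) mod 2, (a₂+b₂) mod 3)

Cayley table:
      | (0,0) | (0,1) | (0,2) | (1,0) | (1,1) | (1,2)
(0,0) | (0,0) | (0,1) | (0,2) | (1,0) | (1,1) | (1,2)
(0,1) | (0,1) | (0,2) | (0,0) | (1,1) | (1,2) | (1,0)
(0,2) | (0,2) | (0,0) | (0,1) | (1,2) | (1,0) | (1,1)
(1,0) | (1,0) | (1,1) | (1,2) | (0,0) | (0,1) | (0,2)
(1,1) | (1,1) | (1,2) | (1,0) | (0,1) | (0,2) | (0,0)
(1,2) | (1,2) | (1,0) | (1,1) | (0,2) | (0,0) | (0,1)


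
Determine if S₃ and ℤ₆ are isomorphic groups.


Comparing S₃ and ℤ₆:
S₃ is non-abelian, ℤ₆ is abelian

No, S₃ ≇ ℤ₆


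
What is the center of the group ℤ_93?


Z(G) = {g ∈ G | gx = xg for all x ∈ G}
ℤ_93 is abelian, so Z(G) = G

Z(ℤ_93) = ℤ_93


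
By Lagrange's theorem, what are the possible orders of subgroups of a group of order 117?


Lagrange's theorem: |H| divides |G|
|G| = 117
Divisors of 117: 1, 3, 9, 13, 39, 117

Possible subgroup orders: {1, 3, 9, 13, 39, 117}


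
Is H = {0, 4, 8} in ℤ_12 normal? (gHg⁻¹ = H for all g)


H = {0, 4, 8} in ℤ_12
ℤ_12 is abelian; every subgroup of an abelian group is normal

Yes, normal subgroup


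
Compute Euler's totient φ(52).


Factor n: 52 = 2^2 × 13
φ(n) = n · ∏(1 - 1/p) over distinct primes p | n
φ(52) = 52 · (1 - 1/2) · (1 - 1/13) = 24

φ(52) = 24


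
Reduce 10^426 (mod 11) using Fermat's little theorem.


Fermat's little theorem: if p is prime and gcd(a,p)=1, then a^(p-1) ≡ 1 (mod p)
p = 11 is prime, gcd(10,11) = 1
Reduce exponent: 426 mod 10 = 6
So 10^426 ≡ 10^6 (mod 11)
10^6 mod 11 = 1

10^426 ≡ 1 (mod 11)


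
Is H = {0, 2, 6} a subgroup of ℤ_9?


Subgroup test for H = {0, 2, 6} in (ℤ_9, +):
(1) 0 ∈ H? Yes
(2) Closure: for all a,b ∈ H, (a+b) mod 9 ∈ H? No  [counterexample: 2 + 2 = 4 ∉ H]
(3) Inverses: for all a ∈ H, -a mod 9 ∈ H? No

No, H is not a subgroup of ℤ_9


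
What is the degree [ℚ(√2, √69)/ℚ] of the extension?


[ℚ(√2,√69):ℚ] = [ℚ(√2,√69):ℚ(√2)]·[ℚ(√2):ℚ] = 2·2 = 4

[ℚ(√2, √69)/ℚ] = 4


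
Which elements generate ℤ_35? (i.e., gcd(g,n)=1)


g generates ℤ_n iff gcd(g,n) = 1
Prime factors of 35: 5, 7
Generators are g ∈ {1,...,34} not divisible by any of these primes.
Generators: {1, 2, 3, 4, 6, 8, 9, 11, 12, 13, 16, 17, 18, 19, 22, 23, 24, 26, 27, 29, 31, 32, 33, 34}
Number of generators = φ(35) = 24

Generators of ℤ_35 = {1, 2, 3, 4, 6, 8, 9, 11, 12, 13, 16, 17, 18, 19, 22, 23, 24, 26, 27, 29, 31, 32, 33, 34}


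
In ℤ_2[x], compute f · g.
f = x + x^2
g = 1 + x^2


Expand and collect like terms; reduce coefficients mod 2:
x^0: 0·1 = 0 ≡ 0 (mod 2)
x^1: 0·0 + 1·1 = 1 ≡ 1 (mod 2)
x^2: 0·1 + 1·0 + 1·1 = 1 ≡ 1 (mod 2)
x^3: 1·1 + 1·0 = 1 ≡ 1 (mod 2)
x^4: 1·1 = 1 ≡ 1 (mod 2)
Result: x + x^2 + x^3 + x^4

f · g = x + x^2 + x^3 + x^4


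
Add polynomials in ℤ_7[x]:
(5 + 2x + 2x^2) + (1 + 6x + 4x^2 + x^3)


Add coefficients mod 7:
x^0: 5 + 1 = 6 (mod 7)
x^1: 2 + 6 = 1 (mod 7)
x^2: 2 + 4 = 6 (mod 7)
x^3: 0 + 1 = 1 (mod 7)
Result: 6 + x + 6x^2 + x^3

f + g = 6 + x + 6x^2 + x^3


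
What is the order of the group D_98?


|D_n| = 2n (n rotations and n reflections)
|D_98| = 2×98 = 196

|D_98| = 196


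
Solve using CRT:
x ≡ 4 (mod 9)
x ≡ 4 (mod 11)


m₁ = 9, m₂ = 11, gcd = 1, so CRT applies. M = m₁·m₂ = 99
Let M₁ = M/m₁ = 11, M₂ = M/m₂ = 9
Find y₁ ≡ M₁⁻¹ (mod m₁): 11⁻¹ ≡ 5 (mod 9)
Find y₂ ≡ M₂⁻¹ (mod m₂): 9⁻¹ ≡ 5 (mod 11)
x = a₁·M₁·y₁ + a₂·M₂·y₂ = 4·11·5 + 4·9·5 = 400
Reduce mod 99: x ≡ 4
Check: 4 mod 9 = 4 ✓, 4 mod 11 = 4 ✓

x ≡ 4 (mod 99)


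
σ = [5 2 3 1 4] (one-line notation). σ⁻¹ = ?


To find σ⁻¹, swap domain and range:
σ(1) = 5 → σ⁻¹(5) = 1
σ(2) = 2 → σ⁻¹(2) = 2
σ(3) = 3 → σ⁻¹(3) = 3
σ(4) = 1 → σ⁻¹(1) = 4
σ(5) = 4 → σ⁻¹(4) = 5

σ⁻¹ = [4 2 3 5 1]


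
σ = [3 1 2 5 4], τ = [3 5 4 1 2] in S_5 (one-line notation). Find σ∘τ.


σ∘τ: apply τ first, then σ
1 →τ 3 →σ 2
2 →τ 5 →σ 4
3 →τ 4 →σ 5
4 →τ 1 →σ 3
5 →τ 2 →σ 1

σ∘τ = [2 4 5 3 1]


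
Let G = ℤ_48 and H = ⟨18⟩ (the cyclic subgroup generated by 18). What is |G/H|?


|⟨18⟩| = n / gcd(18, 48) = 48 / 6 = 8
H is normal (ℤ_48 is abelian).
|G/H| = |G| / |H| = 48 / 8 = 6

|G/H| = 6


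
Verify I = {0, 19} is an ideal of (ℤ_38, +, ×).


Check ideal conditions for I = {0, 19} in ℤ_38:
(1) I is an additive subgroup? Yes
(2) For r ∈ ℤ_38 and a ∈ I: r·a ∈ I? Yes

Yes, I is an ideal of ℤ_38


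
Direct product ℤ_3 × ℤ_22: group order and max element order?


|ℤ_3 × ℤ_22| = 3 × 22 = 66
Max element order = lcm(3,22) = 66
Cyclic? Yes (gcd=1)

|ℤ_3×ℤ_22| = 66, max element order = 66


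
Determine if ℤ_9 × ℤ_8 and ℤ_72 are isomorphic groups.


Comparing ℤ_9 × ℤ_8 and ℤ_72:
gcd(9,8) = 1, so ℤ_9 × ℤ_8 ≅ ℤ_72 (CRT)

Yes, ℤ_9 × ℤ_8 ≅ ℤ_72


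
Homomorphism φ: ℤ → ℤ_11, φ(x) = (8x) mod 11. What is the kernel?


Kernel = preimage of identity
ker(φ) = {x ∈ ℤ : 8x ≡ 0 (mod 11)}. gcd(8,11) = 1, so 8x ≡ 0 (mod 11) ⟺ x ≡ 0 (mod 11/1 = 11). Hence ker(φ) = 11ℤ

ker(φ) = 11ℤ


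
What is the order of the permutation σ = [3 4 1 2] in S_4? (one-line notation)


Cycle decomposition: (1 3) (2 4)
Cycle lengths: 2, 2
Order = lcm(2, 2) = 2

ord(σ) = 2


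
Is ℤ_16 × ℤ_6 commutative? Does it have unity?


Direct product ring; commutative with unity (1,1); but (1,0)·(0,1) = (0,0) gives zero divisors, so not an integral domain
Commutative: Yes
Integral domain: No
Has unity: Yes

ℤ_16 × ℤ_6: Commutative=Yes, Unity=Yes


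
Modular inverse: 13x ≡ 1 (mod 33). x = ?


Use the extended Euclidean algorithm to write 1 = 13·s + 33·t; then s mod 33 is the inverse.
Euclidean algorithm:
  13 = 0·33 + 13
  33 = 2·13 + 7
  13 = 1·7 + 6
  7 = 1·6 + 1
  6 = 6·1 + 0
gcd(13,33) = 1
Back-substitution gives: 13·(-5) + 33·(2) = 1
So 13⁻¹ ≡ -5 ≡ 28 (mod 33)
Check: 13 × 28 = 364 ≡ 1 (mod 33) ✓

13⁻¹ ≡ 28 (mod 33)


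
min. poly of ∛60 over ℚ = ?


∛60 satisfies x³ - 60 = 0, irreducible over ℚ (no rational root; 60 is not a perfect cube)

Minimal polynomial: x³ - 60


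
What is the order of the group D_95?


|D_n| = 2n (n rotations and n reflections)
|D_95| = 2×95 = 190

|D_95| = 190


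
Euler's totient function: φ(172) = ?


Factor n: 172 = 2^2 × 43
φ(n) = n · ∏(1 - 1/p) over distinct primes p | n
φ(172) = 172 · (1 - 1/2) · (1 - 1/43) = 84

φ(172) = 84


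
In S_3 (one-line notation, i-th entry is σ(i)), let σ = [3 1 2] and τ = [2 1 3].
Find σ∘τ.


σ∘τ: apply τ first, then σ
1 →τ 2 →σ 1
2 →τ 1 →σ 3
3 →τ 3 →σ 2

σ∘τ = [1 3 2]


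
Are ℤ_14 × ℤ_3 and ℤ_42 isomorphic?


Comparing ℤ_14 × ℤ_3 and ℤ_42:
gcd(14,3) = 1, so ℤ_14 × ℤ_3 ≅ ℤ_42 (CRT)

Yes, ℤ_14 × ℤ_3 ≅ ℤ_42


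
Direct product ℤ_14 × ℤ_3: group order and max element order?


|ℤ_14 × ℤ_3| = 14 × 3 = 42
Max element order = lcm(14,3) = 42
Cyclic? Yes (gcd=1)

|ℤ_14×ℤ_3| = 42, max element order = 42


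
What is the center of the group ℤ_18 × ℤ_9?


Z(G) = {g ∈ G | gx = xg for all x ∈ G}
Direct product of abelian groups is abelian, so Z(G) = G

Z(ℤ_18 × ℤ_9) = ℤ_18 × ℤ_9


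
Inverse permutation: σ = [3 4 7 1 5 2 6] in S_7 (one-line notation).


To find σ⁻¹, swap domain and range:
σ(1) = 3 → σ⁻¹(3) = 1
σ(2) = 4 → σ⁻¹(4) = 2
σ(3) = 7 → σ⁻¹(7) = 3
σ(4) = 1 → σ⁻¹(1) = 4
σ(5) = 5 → σ⁻¹(5) = 5
σ(6) = 2 → σ⁻¹(2) = 6
σ(7) = 6 → σ⁻¹(6) = 7

σ⁻¹ = [4 6 1 2 5 7 3]


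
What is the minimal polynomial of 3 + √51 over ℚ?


Let α = 3 + √51. Then α - 3 = √51, so (α - 3)² = 51, giving α² - 6α - 42 = 0. Degree 2 and α ∉ ℚ, so this is the minimal polynomial.

Minimal polynomial: x² - 6x - 42


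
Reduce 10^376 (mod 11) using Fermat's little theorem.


Fermat's little theorem: if p is prime and gcd(a,p)=1, then a^(p-1) ≡ 1 (mod p)
p = 11 is prime, gcd(10,11) = 1
Reduce exponent: 376 mod 10 = 6
So 10^376 ≡ 10^6 (mod 11)
10^6 mod 11 = 1

10^376 ≡ 1 (mod 11)


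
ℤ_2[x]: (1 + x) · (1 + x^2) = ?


Expand and collect like terms; reduce coefficients mod 2:
x^0: 1·1 = 1 ≡ 1 (mod 2)
x^1: 1·0 + 1·1 = 1 ≡ 1 (mod 2)
x^2: 1·1 + 1·0 = 1 ≡ 1 (mod 2)
x^3: 1·1 = 1 ≡ 1 (mod 2)
Result: 1 + x + x^2 + x^3

f · g = 1 + x + x^2 + x^3


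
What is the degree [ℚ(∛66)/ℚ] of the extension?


∛66 has minimal polynomial x³ - 66 (irreducible over ℚ since 66 is not a perfect cube)

[ℚ(∛66)/ℚ] = 3


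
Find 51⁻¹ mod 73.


Use the extended Euclidean algorithm to write 1 = 51·s + 73·t; then s mod 73 is the inverse.
Euclidean algorithm:
  51 = 0·73 + 51
  73 = 1·51 + 22
  51 = 2·22 + 7
  22 = 3·7 + 1
  7 = 7·1 + 0
gcd(51,73) = 1
Back-substitution gives: 51·(-10) + 73·(7) = 1
So 51⁻¹ ≡ -10 ≡ 63 (mod 73)
Check: 51 × 63 = 3213 ≡ 1 (mod 73) ✓

51⁻¹ ≡ 63 (mod 73)


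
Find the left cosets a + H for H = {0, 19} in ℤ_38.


H = {0, 19}, |H| = 2
Number of cosets = |G|/|H| = 38/2 = 19
0 + H = {0, 19}
1 + H = {1, 20}
2 + H = {2, 21}
3 + H = {3, 22}
4 + H = {4, 23}
5 + H = {5, 24}
6 + H = {6, 25}
7 + H = {7, 26}
8 + H = {8, 27}
9 + H = {9, 28}
10 + H = {10, 29}
11 + H = {11, 30}
12 + H = {12, 31}
13 + H = {13, 32}
14 + H = {14, 33}
15 + H = {15, 34}
16 + H = {16, 35}
17 + H = {17, 36}
18 + H = {18, 37}

Cosets: 0+H={0,19}; 1+H={1,20}; 2+H={2,21}; 3+H={3,22}; 4+H={4,23}; 5+H={5,24}; 6+H={6,25}; 7+H={7,26}; 8+H={8,27}; 9+H={9,28}; 10+H={10,29}; 11+H={11,30}; 12+H={12,31}; 13+H={13,32}; 14+H={14,33}; 15+H={15,34}; 16+H={16,35}; 17+H={17,36}; 18+H={18,37}


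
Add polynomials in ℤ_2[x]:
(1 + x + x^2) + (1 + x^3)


Add coefficients mod 2:
x^0: 1 + 1 = 0 (mod 2)
x^1: 1 + 0 = 1 (mod 2)
x^2: 1 + 0 = 1 (mod 2)
x^3: 0 + 1 = 1 (mod 2)
Result: x + x^2 + x^3

f + g = x + x^2 + x^3


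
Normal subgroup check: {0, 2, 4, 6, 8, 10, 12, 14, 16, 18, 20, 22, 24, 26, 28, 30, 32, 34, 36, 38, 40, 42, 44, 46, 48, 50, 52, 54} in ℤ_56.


H = {0, 2, 4, 6, 8, 10, 12, 14, 16, 18, 20, 22, 24, 26, 28, 30, 32, 34, 36, 38, 40, 42, 44, 46, 48, 50, 52, 54} in ℤ_56
ℤ_56 is abelian; every subgroup of an abelian group is normal

Yes, normal subgroup


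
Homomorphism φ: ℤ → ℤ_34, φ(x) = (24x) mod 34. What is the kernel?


Kernel = preimage of identity
ker(φ) = {x ∈ ℤ : 24x ≡ 0 (mod 34)}. gcd(24,34) = 2, so 24x ≡ 0 (mod 34) ⟺ x ≡ 0 (mod 34/2 = 17). Hence ker(φ) = 17ℤ

ker(φ) = 17ℤ


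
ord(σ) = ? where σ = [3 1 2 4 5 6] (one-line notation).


Cycle decomposition: (1 3 2)
Cycle lengths: 3
Order = lcm(3) = 3

ord(σ) = 3


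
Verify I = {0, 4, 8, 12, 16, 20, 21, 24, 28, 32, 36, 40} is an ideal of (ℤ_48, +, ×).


Check ideal conditions for I = {0, 4, 8, 12, 16, 20, 21, 24, 28, 32, 36, 40} in ℤ_48:
(1) I is an additive subgroup? No
(2) For r ∈ ℤ_48 and a ∈ I: r·a ∈ I? No  [counterexample: r=2, a=21, r·a mod 48 = 42 ∉ I]

No, I is not an ideal of ℤ_48


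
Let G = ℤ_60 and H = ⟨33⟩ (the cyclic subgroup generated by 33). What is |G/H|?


|⟨33⟩| = n / gcd(33, 60) = 60 / 3 = 20
H is normal (ℤ_60 is abelian).
|G/H| = |G| / |H| = 60 / 20 = 3

|G/H| = 3


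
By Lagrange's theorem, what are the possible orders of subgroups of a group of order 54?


Lagrange's theorem: |H| divides |G|
|G| = 54
Divisors of 54: 1, 2, 3, 6, 9, 18, 27, 54

Possible subgroup orders: {1, 2, 3, 6, 9, 18, 27, 54}


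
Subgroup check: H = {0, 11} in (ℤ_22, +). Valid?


Subgroup test for H = {0, 11} in (ℤ_22, +):
(1) 0 ∈ H? Yes
(2) Closure: for all a,b ∈ H, (a+b) mod 22 ∈ H? Yes
(3) Inverses: for all a ∈ H, -a mod 22 ∈ H? Yes

Yes, H is a subgroup of ℤ_22


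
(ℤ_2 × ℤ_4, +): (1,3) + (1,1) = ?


Operation: componentwise addition mod (2, 4)
(1,3) + (1,1) = ((a₁+b₁) mod 2, (a₂+b₂) mod 4) with a = (1,3), b = (1,1)

(1,3) + (1,1) = (0,0)


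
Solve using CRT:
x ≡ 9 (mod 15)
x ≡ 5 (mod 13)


m₁ = 15, m₂ = 13, gcd = 1, so CRT applies. M = m₁·m₂ = 195
Let M₁ = M/m₁ = 13, M₂ = M/m₂ = 15
Find y₁ ≡ M₁⁻¹ (mod m₁): 13⁻¹ ≡ 7 (mod 15)
Find y₂ ≡ M₂⁻¹ (mod m₂): 15⁻¹ ≡ 7 (mod 13)
x = a₁·M₁·y₁ + a₂·M₂·y₂ = 9·13·7 + 5·15·7 = 1344
Reduce mod 195: x ≡ 174
Check: 174 mod 15 = 9 ✓, 174 mod 13 = 5 ✓

x ≡ 174 (mod 195)


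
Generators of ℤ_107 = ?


g generates ℤ_n iff gcd(g,n) = 1
Prime factors of 107: 107
Generators are g ∈ {1,...,106} not divisible by any of these primes.
Generators: {1, 2, 3, 4, 5, 6, 7, 8, 9, 10, 11, 12, 13, 14, 15, 16, 17, 18, 19, 20, 21, 22, 23, 24, 25, 26, 27, 28, 29, 30, 31, 32, 33, 34, 35, 36, 37, 38, 39, 40, 41, 42, 43, 44, 45, 46, 47, 48, 49, 50, 51, 52, 53, 54, 55, 56, 57, 58, 59, 60, 61, 62, 63, 64, 65, 66, 67, 68, 69, 70, 71, 72, 73, 74, 75, 76, 77, 78, 79, 80, 81, 82, 83, 84, 85, 86, 87, 88, 89, 90, 91, 92, 93, 94, 95, 96, 97, 98, 99, 100, 101, 102, 103, 104, 105, 106}
Number of generators = φ(107) = 106

Generators of ℤ_107 = {1, 2, 3, 4, 5, 6, 7, 8, 9, 10, 11, 12, 13, 14, 15, 16, 17, 18, 19, 20, 21, 22, 23, 24, 25, 26, 27, 28, 29, 30, 31, 32, 33, 34, 35, 36, 37, 38, 39, 40, 41, 42, 43, 44, 45, 46, 47, 48, 49, 50, 51, 52, 53, 54, 55, 56, 57, 58, 59, 60, 61, 62, 63, 64, 65, 66, 67, 68, 69, 70, 71, 72, 73, 74, 75, 76, 77, 78, 79, 80, 81, 82, 83, 84, 85, 86, 87, 88, 89, 90, 91, 92, 93, 94, 95, 96, 97, 98, 99, 100, 101, 102, 103, 104, 105, 106}


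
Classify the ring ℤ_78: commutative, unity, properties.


ℤ_78 is a commutative ring with unity 1; 78 = 2×39 is composite, so 2·39 ≡ 0 gives zero divisors (not an integral domain)
Commutative: Yes
Integral domain: No
Has unity: Yes

ℤ_78: Commutative=Yes, Unity=Yes


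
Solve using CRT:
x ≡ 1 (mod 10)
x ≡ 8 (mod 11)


m₁ = 10, m₂ = 11, gcd = 1, so CRT applies. M = m₁·m₂ = 110
Let M₁ = M/m₁ = 11, M₂ = M/m₂ = 10
Find y₁ ≡ M₁⁻¹ (mod m₁): 11⁻¹ ≡ 1 (mod 10)
Find y₂ ≡ M₂⁻¹ (mod m₂): 10⁻¹ ≡ 10 (mod 11)
x = a₁·M₁·y₁ + a₂·M₂·y₂ = 1·11·1 + 8·10·10 = 811
Reduce mod 110: x ≡ 41
Check: 41 mod 10 = 1 ✓, 41 mod 11 = 8 ✓

x ≡ 41 (mod 110)
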